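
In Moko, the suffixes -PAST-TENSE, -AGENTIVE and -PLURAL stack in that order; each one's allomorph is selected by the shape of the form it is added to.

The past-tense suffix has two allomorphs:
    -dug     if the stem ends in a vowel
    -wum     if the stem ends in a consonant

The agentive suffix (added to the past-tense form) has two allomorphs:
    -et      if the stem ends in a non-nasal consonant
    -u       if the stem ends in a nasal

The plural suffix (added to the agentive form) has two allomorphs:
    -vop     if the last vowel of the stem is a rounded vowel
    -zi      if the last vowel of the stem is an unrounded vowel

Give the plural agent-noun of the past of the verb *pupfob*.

pupfobwumuvop

*pupfob*: final sound = /b/, a consonant → -wum → *pupfobwum*.
The final consonant of the past-tense form *pupfobwum* is /m/, which is a nasal, so the agentive suffix is -u, giving *pupfobwumu*.
The last vowel of the agentive form *pupfobwumu* is /u/, which is a rounded vowel, so the plural suffix is -vop, giving *pupfobwumuvop*.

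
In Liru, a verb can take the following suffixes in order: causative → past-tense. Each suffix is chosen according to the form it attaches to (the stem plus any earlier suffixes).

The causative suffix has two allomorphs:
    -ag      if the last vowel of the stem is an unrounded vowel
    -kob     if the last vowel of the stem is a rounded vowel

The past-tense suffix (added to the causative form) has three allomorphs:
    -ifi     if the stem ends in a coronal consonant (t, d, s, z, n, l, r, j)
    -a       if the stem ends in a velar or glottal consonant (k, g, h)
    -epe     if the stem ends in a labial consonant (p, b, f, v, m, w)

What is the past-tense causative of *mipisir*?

mipisiraga

The last vowel of *mipisir* is /i/, which is an unrounded vowel, so the causative suffix is -ag, giving *mipisirag*.
Since the final consonant of the causative form *mipisirag* is /g/ (velar/glottal), it takes -a, giving *mipisiraga*.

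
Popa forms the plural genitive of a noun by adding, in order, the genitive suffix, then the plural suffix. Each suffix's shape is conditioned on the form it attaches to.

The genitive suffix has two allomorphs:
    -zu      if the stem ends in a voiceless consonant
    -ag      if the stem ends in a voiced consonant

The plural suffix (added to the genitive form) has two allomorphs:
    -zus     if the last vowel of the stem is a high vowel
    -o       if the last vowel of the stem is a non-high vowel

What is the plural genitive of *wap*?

wapzuzus

*wap* — final consonant /p/ (voiceless) → -zu → *wapzu*.
The genitive form *wapzu* — last vowel /u/ (a high vowel) → -zus → *wapzuzus*.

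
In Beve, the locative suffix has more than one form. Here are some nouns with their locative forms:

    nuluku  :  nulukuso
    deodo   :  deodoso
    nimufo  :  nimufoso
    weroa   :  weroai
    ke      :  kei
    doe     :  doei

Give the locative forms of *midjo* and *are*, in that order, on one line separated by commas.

The suffix is conditioned by the last vowel: -so when the last vowel of the stem is a rounded vowel (*nuluku*, *deodo*, *nimufo*); -i when the last vowel of the stem is an unrounded vowel (*weroa*, *ke*, *doe*).
*midjo* — last vowel /o/ (a rounded vowel) → -so → *midjoso*.
*are* — last vowel /e/ (an unrounded vowel) → -i → *arei*.

midjoso, arei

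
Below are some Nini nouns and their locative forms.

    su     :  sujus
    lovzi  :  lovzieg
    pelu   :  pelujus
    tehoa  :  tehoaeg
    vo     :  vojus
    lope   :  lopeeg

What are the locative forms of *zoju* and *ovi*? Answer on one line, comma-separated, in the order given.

zojujus, ovieg

The suffix is conditioned by the last vowel: -jus when the last vowel of the stem is a rounded vowel (*su*, *pelu*, *vo*); -eg when the last vowel of the stem is an unrounded vowel (*lovzi*, *tehoa*, *lope*).
*zoju*: last vowel = /u/, a rounded vowel → -jus → *zojujus*.
Since the last vowel of *ovi* is /i/ (an unrounded vowel), it takes -eg, giving *ovieg*.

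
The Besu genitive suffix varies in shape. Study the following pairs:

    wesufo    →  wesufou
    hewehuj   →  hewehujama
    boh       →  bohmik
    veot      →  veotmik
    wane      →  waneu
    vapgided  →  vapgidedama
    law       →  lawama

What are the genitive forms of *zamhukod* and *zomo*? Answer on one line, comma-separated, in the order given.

zamhukodama, zomou

The alternation tracks the final sound of the stem — -mik when the stem ends in a voiceless consonant (*boh*, *veot*); -ama when the stem ends in a voiced consonant (*hewehuj*, *vapgided*, *law*); -u when the stem ends in a vowel (*wesufo*, *wane*).
*zamhukod*: final sound = /d/, a voiced consonant → -ama → *zamhukodama*.
The final sound of *zomo* is /o/, which is a vowel, so the suffix is -u, giving *zomou*.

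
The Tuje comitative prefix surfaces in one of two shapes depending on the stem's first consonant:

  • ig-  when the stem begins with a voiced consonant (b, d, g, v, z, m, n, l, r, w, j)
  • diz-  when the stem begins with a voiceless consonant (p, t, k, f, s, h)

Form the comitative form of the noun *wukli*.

Since the first consonant of *wukli* is /w/ (voiced), it takes ig-, giving *igwukli*.

igwukli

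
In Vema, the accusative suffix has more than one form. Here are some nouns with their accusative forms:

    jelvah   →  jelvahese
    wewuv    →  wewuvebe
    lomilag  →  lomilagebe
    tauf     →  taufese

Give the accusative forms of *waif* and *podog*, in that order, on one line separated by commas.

Looking at the final consonant of each stem: -ese when the stem ends in a voiceless consonant (*jelvah*, *tauf*); -ebe when the stem ends in a voiced consonant (*wewuv*, *lomilag*).
*waif*: final consonant = /f/, voiceless → -ese → *waifese*.
Since the final consonant of *podog* is /g/ (voiced), it takes -ebe, giving *podogebe*.

waifese, podogebe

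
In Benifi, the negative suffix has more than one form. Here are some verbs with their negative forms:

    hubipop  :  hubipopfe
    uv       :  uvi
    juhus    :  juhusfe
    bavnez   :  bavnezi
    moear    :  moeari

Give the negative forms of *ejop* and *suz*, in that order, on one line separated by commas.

The alternation tracks the final consonant of the stem — -fe when the stem ends in a voiceless consonant (*hubipop*, *juhus*); -i when the stem ends in a voiced consonant (*uv*, *bavnez*, *moear*).
The final consonant of *ejop* is /p/, which is voiceless, so the suffix is -fe, giving *ejopfe*.
Since the final consonant of *suz* is /z/ (voiced), it takes -i, giving *suzi*.

ejopfe, suzi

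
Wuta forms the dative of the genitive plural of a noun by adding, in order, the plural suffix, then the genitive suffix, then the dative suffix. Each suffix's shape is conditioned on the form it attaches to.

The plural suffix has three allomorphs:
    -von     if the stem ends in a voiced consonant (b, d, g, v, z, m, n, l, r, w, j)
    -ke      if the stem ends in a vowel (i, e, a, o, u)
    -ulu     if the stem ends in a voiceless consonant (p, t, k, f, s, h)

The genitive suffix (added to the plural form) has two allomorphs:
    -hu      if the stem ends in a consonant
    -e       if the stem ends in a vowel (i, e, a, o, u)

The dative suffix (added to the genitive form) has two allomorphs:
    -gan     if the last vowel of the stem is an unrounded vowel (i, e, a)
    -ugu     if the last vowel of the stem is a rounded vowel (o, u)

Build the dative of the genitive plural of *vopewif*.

The final sound of *vopewif* is /f/, which is a voiceless consonant, so the plural suffix is -ulu, giving *vopewifulu*.
The plural form *vopewifulu* — final sound /u/ (a vowel) → -e → *vopewifulue*.
The genitive form *vopewifulue* — last vowel /e/ (an unrounded vowel) → -gan → *vopewifuluegan*.

vopewifuluegan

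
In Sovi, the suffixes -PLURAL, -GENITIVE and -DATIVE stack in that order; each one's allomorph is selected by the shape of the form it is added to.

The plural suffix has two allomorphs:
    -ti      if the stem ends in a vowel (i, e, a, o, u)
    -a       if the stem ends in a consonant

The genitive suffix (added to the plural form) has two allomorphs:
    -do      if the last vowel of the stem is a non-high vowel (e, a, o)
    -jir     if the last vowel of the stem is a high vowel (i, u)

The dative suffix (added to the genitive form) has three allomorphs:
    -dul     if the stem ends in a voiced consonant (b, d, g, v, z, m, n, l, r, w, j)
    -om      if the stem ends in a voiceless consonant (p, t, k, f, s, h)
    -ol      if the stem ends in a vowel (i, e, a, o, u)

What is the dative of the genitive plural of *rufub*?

rufubadool

*rufub*: final sound = /b/, a consonant → -a → *rufuba*.
The plural form *rufuba* — last vowel /a/ (a non-high vowel) → -do → *rufubado*.
Since the final sound of the genitive form *rufubado* is /o/ (a vowel), it takes -ol, giving *rufubadool*.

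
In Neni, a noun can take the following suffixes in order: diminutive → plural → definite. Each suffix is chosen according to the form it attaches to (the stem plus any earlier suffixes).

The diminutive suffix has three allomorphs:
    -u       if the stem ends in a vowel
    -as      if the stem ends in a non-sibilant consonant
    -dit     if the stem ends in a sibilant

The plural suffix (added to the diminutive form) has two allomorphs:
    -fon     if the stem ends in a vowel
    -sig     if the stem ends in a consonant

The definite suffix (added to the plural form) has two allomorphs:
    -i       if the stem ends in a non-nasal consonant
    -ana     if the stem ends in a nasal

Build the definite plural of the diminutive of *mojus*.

Since the final sound of *mojus* is /s/ (a sibilant), it takes -dit, giving *mojusdit*.
Since the final sound of the diminutive form *mojusdit* is /t/ (a consonant), it takes -sig, giving *mojusditsig*.
The final consonant of the plural form *mojusditsig* is /g/, which is non-nasal, so the definite suffix is -i, giving *mojusditsigi*.

mojusditsigi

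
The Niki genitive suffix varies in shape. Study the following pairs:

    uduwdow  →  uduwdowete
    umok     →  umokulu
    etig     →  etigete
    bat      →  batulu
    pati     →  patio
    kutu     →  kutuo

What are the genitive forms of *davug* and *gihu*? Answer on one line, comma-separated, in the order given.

davugete, gihuo

Looking at the final sound of each stem: -ulu when the stem ends in a voiceless consonant (*umok*, *bat*); -ete when the stem ends in a voiced consonant (*uduwdow*, *etig*); -o when the stem ends in a vowel (*pati*, *kutu*).
The final sound of *davug* is /g/, which is a voiced consonant, so the suffix is -ete, giving *davugete*.
*gihu* — final sound /u/ (a vowel) → -o → *gihuo*.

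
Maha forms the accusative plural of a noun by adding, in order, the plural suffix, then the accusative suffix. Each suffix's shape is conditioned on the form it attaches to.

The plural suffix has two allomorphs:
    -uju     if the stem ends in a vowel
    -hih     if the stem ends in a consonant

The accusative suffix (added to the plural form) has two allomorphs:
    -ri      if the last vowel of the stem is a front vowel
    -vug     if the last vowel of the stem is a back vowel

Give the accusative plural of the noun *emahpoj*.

emahpojhihri

*emahpoj* — final sound /j/ (a consonant) → -hih → *emahpojhih*.
The plural form *emahpojhih* — last vowel /i/ (a front vowel) → -ri → *emahpojhihri*.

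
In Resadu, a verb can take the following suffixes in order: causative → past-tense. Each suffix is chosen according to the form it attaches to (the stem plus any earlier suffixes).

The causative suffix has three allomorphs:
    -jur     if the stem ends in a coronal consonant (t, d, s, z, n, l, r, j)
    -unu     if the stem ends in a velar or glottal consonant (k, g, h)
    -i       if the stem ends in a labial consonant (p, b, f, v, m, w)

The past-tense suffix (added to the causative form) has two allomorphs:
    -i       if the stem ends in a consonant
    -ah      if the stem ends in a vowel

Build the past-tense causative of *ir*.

*ir*: final consonant = /r/, coronal → -jur → *irjur*.
The causative form *irjur*: final sound = /r/, a consonant → -i → *irjuri*.

irjuri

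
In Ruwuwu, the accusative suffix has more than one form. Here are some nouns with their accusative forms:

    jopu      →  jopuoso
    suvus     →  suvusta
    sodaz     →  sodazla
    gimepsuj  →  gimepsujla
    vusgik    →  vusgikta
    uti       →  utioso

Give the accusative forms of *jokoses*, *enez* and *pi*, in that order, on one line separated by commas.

jokosesta, enezla, pioso

The alternation tracks the final sound of the stem — -ta when the stem ends in a voiceless consonant (*suvus*, *vusgik*); -la when the stem ends in a voiced consonant (*sodaz*, *gimepsuj*); -oso when the stem ends in a vowel (*jopu*, *uti*).
Since the final sound of *jokoses* is /s/ (a voiceless consonant), it takes -ta, giving *jokosesta*.
Since the final sound of *enez* is /z/ (a voiced consonant), it takes -la, giving *enezla*.
*pi* — final sound /i/ (a vowel) → -oso → *pioso*.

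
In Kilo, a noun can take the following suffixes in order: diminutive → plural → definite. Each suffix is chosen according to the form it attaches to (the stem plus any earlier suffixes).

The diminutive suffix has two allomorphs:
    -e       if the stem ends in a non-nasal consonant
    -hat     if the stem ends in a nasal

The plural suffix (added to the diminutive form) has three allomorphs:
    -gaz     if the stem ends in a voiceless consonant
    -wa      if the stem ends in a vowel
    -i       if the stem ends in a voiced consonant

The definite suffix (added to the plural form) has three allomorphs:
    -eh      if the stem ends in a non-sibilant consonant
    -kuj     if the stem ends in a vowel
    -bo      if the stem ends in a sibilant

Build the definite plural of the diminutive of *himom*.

himomhatgazbo

*himom*: final consonant = /m/, a nasal → -hat → *himomhat*.
The final sound of the diminutive form *himomhat* is /t/, which is a voiceless consonant, so the plural suffix is -gaz, giving *himomhatgaz*.
The final sound of the plural form *himomhatgaz* is /z/, which is a sibilant, so the definite suffix is -bo, giving *himomhatgazbo*.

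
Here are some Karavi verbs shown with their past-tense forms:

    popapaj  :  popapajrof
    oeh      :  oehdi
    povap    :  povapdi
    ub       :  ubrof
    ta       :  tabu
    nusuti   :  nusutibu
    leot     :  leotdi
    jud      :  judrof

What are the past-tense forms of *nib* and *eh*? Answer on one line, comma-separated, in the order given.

The pattern is voicing of the final sound: -di when the stem ends in a voiceless consonant (*oeh*, *povap*, *leot*); -rof when the stem ends in a voiced consonant (*popapaj*, *ub*, *jud*); -bu when the stem ends in a vowel (*ta*, *nusuti*).
*nib*: final sound = /b/, a voiced consonant → -rof → *nibrof*.
The final sound of *eh* is /h/, which is a voiceless consonant, so the suffix is -di, giving *ehdi*.

nibrof, ehdi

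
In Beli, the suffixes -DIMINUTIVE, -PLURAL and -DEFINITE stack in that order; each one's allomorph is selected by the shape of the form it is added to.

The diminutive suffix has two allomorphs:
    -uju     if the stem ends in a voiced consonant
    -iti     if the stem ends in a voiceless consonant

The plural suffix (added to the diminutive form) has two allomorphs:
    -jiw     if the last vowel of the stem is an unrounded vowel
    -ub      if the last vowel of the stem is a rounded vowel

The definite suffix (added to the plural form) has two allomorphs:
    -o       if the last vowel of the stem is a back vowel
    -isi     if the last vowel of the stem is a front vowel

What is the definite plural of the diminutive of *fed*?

fedujuubo

*fed* — final consonant /d/ (voiced) → -uju → *feduju*.
The diminutive form *feduju* — last vowel /u/ (a rounded vowel) → -ub → *fedujuub*.
The last vowel of the plural form *fedujuub* is /u/, which is a back vowel, so the definite suffix is -o, giving *fedujuubo*.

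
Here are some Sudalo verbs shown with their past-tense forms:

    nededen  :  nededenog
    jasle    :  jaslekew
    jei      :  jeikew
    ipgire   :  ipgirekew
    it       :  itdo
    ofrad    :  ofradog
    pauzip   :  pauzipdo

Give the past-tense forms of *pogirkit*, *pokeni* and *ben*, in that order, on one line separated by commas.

The pattern is voicing of the final sound: -do when the stem ends in a voiceless consonant (*it*, *pauzip*); -og when the stem ends in a voiced consonant (*nededen*, *ofrad*); -kew when the stem ends in a vowel (*jasle*, *jei*, *ipgire*).
Since the final sound of *pogirkit* is /t/ (a voiceless consonant), it takes -do, giving *pogirkitdo*.
*pokeni*: final sound = /i/, a vowel → -kew → *pokenikew*.
Since the final sound of *ben* is /n/ (a voiced consonant), it takes -og, giving *benog*.

pogirkitdo, pokenikew, benog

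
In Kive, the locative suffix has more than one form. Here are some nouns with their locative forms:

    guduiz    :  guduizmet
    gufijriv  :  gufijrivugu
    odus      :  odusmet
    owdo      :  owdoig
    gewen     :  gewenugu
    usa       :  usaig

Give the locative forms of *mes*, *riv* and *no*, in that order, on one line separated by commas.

The alternation tracks the final sound of the stem — -met when the stem ends in a sibilant (*guduiz*, *odus*); -ugu when the stem ends in a non-sibilant consonant (*gufijriv*, *gewen*); -ig when the stem ends in a vowel (*owdo*, *usa*).
*mes* — final sound /s/ (a sibilant) → -met → *mesmet*.
*riv*: final sound = /v/, a non-sibilant consonant → -ugu → *rivugu*.
Since the final sound of *no* is /o/ (a vowel), it takes -ig, giving *noig*.

mesmet, rivugu, noig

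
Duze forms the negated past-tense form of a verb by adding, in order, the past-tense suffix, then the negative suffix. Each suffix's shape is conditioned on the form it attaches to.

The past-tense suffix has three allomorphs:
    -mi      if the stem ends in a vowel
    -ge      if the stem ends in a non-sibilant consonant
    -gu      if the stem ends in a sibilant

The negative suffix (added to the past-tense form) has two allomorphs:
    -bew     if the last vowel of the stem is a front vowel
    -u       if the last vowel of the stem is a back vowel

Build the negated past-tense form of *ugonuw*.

ugonuwgebew

*ugonuw*: final sound = /w/, a non-sibilant consonant → -ge → *ugonuwge*.
The past-tense form *ugonuwge* — last vowel /e/ (a front vowel) → -bew → *ugonuwgebew*.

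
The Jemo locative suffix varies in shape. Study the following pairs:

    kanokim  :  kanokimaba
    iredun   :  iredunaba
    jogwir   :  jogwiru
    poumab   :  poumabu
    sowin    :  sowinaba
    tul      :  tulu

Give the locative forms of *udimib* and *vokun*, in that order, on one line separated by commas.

udimibu, vokunaba

The pattern is nasality of the final consonant: -aba when the stem ends in a nasal (*kanokim*, *iredun*, *sowin*); -u when the stem ends in a non-nasal consonant (*jogwir*, *poumab*, *tul*).
*udimib*: final consonant = /b/, non-nasal → -u → *udimibu*.
The final consonant of *vokun* is /n/, which is a nasal, so the suffix is -aba, giving *vokunaba*.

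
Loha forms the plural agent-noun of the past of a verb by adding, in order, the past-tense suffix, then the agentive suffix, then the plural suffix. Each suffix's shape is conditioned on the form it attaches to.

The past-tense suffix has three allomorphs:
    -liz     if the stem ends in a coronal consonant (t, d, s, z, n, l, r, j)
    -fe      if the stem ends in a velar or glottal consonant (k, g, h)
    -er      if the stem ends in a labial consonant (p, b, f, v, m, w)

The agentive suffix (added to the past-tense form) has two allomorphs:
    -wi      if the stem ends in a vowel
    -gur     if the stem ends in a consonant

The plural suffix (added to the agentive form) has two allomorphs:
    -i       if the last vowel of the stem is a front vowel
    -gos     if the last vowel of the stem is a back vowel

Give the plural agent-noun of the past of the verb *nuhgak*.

nuhgakfewii

The final consonant of *nuhgak* is /k/, which is velar/glottal, so the past-tense suffix is -fe, giving *nuhgakfe*.
The final sound of the past-tense form *nuhgakfe* is /e/, which is a vowel, so the agentive suffix is -wi, giving *nuhgakfewi*.
The agentive form *nuhgakfewi*: last vowel = /i/, a front vowel → -i → *nuhgakfewii*.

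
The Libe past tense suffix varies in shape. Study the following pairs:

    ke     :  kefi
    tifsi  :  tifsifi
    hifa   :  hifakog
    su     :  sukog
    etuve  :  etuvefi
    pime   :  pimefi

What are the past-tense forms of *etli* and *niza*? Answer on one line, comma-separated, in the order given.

The pattern is front/back vowel harmony: -fi when the last vowel of the stem is a front vowel (*ke*, *tifsi*, *etuve*, *pime*); -kog when the last vowel of the stem is a back vowel (*hifa*, *su*).
*etli* — last vowel /i/ (a front vowel) → -fi → *etlifi*.
*niza*: last vowel = /a/, a back vowel → -kog → *nizakog*.

etlifi, nizakog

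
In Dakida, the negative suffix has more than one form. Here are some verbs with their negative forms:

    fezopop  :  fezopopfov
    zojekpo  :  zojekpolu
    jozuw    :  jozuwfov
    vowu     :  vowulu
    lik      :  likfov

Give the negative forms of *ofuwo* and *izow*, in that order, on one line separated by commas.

The suffix is conditioned by the final sound: -fov when the stem ends in a consonant (*fezopop*, *jozuw*, *lik*); -lu when the stem ends in a vowel (*zojekpo*, *vowu*).
The final sound of *ofuwo* is /o/, which is a vowel, so the suffix is -lu, giving *ofuwolu*.
*izow*: final sound = /w/, a consonant → -fov → *izowfov*.

ofuwolu, izowfov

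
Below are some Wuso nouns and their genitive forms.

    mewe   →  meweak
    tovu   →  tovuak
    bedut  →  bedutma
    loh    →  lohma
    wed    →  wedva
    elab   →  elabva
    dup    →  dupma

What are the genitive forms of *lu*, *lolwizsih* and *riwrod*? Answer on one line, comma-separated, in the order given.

The suffix is conditioned by the final sound: -ma when the stem ends in a voiceless consonant (*bedut*, *loh*, *dup*); -va when the stem ends in a voiced consonant (*wed*, *elab*); -ak when the stem ends in a vowel (*mewe*, *tovu*).
The final sound of *lu* is /u/, which is a vowel, so the suffix is -ak, giving *luak*.
Since the final sound of *lolwizsih* is /h/ (a voiceless consonant), it takes -ma, giving *lolwizsihma*.
Since the final sound of *riwrod* is /d/ (a voiced consonant), it takes -va, giving *riwrodva*.

luak, lolwizsihma, riwrodva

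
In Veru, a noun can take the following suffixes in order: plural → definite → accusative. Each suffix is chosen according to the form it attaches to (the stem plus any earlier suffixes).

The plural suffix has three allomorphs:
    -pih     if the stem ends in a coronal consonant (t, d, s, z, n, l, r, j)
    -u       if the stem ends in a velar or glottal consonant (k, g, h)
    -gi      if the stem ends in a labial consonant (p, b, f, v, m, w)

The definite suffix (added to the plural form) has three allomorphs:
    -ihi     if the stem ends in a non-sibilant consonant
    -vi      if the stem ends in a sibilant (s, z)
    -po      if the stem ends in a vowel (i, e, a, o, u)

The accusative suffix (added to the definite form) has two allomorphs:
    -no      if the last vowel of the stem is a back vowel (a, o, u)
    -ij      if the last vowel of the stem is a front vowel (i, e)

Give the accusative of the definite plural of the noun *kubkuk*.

kubkukupono

Since the final consonant of *kubkuk* is /k/ (velar/glottal), it takes -u, giving *kubkuku*.
Since the final sound of the plural form *kubkuku* is /u/ (a vowel), it takes -po, giving *kubkukupo*.
The definite form *kubkukupo*: last vowel = /o/, a back vowel → -no → *kubkukupono*.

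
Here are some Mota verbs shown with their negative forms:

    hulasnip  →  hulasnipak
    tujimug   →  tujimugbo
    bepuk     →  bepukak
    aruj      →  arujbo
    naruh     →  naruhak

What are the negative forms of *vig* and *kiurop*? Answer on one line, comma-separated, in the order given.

The suffix is conditioned by the final consonant: -ak when the stem ends in a voiceless consonant (*hulasnip*, *bepuk*, *naruh*); -bo when the stem ends in a voiced consonant (*tujimug*, *aruj*).
The final consonant of *vig* is /g/, which is voiced, so the suffix is -bo, giving *vigbo*.
*kiurop* — final consonant /p/ (voiceless) → -ak → *kiuropak*.

vigbo, kiuropak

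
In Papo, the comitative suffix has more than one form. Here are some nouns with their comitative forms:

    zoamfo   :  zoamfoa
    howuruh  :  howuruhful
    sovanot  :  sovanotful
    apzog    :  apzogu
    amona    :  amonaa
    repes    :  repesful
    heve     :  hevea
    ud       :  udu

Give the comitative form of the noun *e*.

ea

The pattern is voicing of the final sound: -ful when the stem ends in a voiceless consonant (*howuruh*, *sovanot*, *repes*); -u when the stem ends in a voiced consonant (*apzog*, *ud*); -a when the stem ends in a vowel (*zoamfo*, *amona*, *heve*).
Since the final sound of *e* is /e/ (a vowel), it takes -a, giving *ea*.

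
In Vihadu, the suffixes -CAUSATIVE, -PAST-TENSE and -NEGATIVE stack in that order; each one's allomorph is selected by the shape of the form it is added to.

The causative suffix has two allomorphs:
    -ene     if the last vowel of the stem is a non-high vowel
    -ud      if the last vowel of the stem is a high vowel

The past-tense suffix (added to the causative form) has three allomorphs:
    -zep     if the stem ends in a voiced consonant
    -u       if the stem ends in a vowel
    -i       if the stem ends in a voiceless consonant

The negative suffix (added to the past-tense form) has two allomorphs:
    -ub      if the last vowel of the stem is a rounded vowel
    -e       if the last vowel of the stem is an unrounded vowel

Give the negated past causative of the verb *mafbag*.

*mafbag* — last vowel /a/ (a non-high vowel) → -ene → *mafbagene*.
The causative form *mafbagene* — final sound /e/ (a vowel) → -u → *mafbageneu*.
The past-tense form *mafbageneu*: last vowel = /u/, a rounded vowel → -ub → *mafbageneuub*.

mafbageneuub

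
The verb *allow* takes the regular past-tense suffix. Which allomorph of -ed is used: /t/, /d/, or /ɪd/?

/d/

The stem *allow* ends in a voiced sound other than /d/.
The -ed suffix is realized as /ɪd/ after /t, d/; as /t/ after other voiceless consonants; and as /d/ after other voiced sounds.
So -ed on *allow* is pronounced /d/.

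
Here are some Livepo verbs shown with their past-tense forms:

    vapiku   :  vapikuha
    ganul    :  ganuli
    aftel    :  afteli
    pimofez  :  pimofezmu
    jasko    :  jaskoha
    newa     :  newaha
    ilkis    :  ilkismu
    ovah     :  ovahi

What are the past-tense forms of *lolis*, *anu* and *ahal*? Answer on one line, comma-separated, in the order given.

The alternation tracks the final sound of the stem — -mu when the stem ends in a sibilant (*pimofez*, *ilkis*); -i when the stem ends in a non-sibilant consonant (*ganul*, *aftel*, *ovah*); -ha when the stem ends in a vowel (*vapiku*, *jasko*, *newa*).
Since the final sound of *lolis* is /s/ (a sibilant), it takes -mu, giving *lolismu*.
Since the final sound of *anu* is /u/ (a vowel), it takes -ha, giving *anuha*.
The final sound of *ahal* is /l/, which is a non-sibilant consonant, so the suffix is -i, giving *ahali*.

lolismu, anuha, ahali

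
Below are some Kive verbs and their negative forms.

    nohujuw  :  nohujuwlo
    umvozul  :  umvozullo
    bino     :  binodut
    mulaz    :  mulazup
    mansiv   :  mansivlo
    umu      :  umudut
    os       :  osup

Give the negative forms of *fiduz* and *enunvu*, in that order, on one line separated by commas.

Looking at the final sound of each stem: -up when the stem ends in a sibilant (*mulaz*, *os*); -lo when the stem ends in a non-sibilant consonant (*nohujuw*, *umvozul*, *mansiv*); -dut when the stem ends in a vowel (*bino*, *umu*).
*fiduz* — final sound /z/ (a sibilant) → -up → *fiduzup*.
Since the final sound of *enunvu* is /u/ (a vowel), it takes -dut, giving *enunvudut*.

fiduzup, enunvudut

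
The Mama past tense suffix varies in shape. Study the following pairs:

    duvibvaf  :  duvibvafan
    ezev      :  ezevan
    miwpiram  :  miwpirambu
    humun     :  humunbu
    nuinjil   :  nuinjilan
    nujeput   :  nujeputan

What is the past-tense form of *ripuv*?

The suffix is conditioned by the final consonant: -bu when the stem ends in a nasal (*miwpiram*, *humun*); -an when the stem ends in a non-nasal consonant (*duvibvaf*, *ezev*, *nuinjil*, *nujeput*).
Since the final consonant of *ripuv* is /v/ (non-nasal), it takes -an, giving *ripuvan*.

ripuvan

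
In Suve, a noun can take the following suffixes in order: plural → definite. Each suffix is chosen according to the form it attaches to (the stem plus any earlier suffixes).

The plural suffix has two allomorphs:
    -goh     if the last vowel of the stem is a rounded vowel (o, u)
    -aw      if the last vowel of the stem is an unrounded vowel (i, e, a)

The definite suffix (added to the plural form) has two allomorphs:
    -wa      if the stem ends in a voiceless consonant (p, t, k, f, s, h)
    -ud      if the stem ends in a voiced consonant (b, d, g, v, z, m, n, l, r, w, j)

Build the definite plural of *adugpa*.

*adugpa* — last vowel /a/ (an unrounded vowel) → -aw → *adugpaaw*.
The plural form *adugpaaw* — final consonant /w/ (voiced) → -ud → *adugpaawud*.

adugpaawud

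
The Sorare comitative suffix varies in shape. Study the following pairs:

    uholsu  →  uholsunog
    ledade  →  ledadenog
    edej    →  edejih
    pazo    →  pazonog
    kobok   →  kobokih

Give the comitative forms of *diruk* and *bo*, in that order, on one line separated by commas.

dirukih, bonog

Looking at the final sound of each stem: -ih when the stem ends in a consonant (*edej*, *kobok*); -nog when the stem ends in a vowel (*uholsu*, *ledade*, *pazo*).
*diruk*: final sound = /k/, a consonant → -ih → *dirukih*.
Since the final sound of *bo* is /o/ (a vowel), it takes -nog, giving *bonog*.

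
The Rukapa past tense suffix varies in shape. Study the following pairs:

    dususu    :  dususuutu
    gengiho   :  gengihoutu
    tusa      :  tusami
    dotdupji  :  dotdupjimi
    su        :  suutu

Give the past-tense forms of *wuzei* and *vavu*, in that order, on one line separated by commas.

The suffix is conditioned by the last vowel: -utu when the last vowel of the stem is a rounded vowel (*dususu*, *gengiho*, *su*); -mi when the last vowel of the stem is an unrounded vowel (*tusa*, *dotdupji*).
*wuzei*: last vowel = /i/, an unrounded vowel → -mi → *wuzeimi*.
Since the last vowel of *vavu* is /u/ (a rounded vowel), it takes -utu, giving *vavuutu*.

wuzeimi, vavuutu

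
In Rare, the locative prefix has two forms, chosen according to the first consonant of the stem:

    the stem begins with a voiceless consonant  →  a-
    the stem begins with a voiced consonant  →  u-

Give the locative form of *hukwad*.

ahukwad

*hukwad*: first consonant = /h/, voiceless → a- → *ahukwad*.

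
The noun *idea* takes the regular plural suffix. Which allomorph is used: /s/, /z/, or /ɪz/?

/z/

The stem *idea* ends in a voiced non-sibilant sound.
The plural suffix surfaces as /ɪz/ after sibilants, /s/ after other voiceless consonants, and /z/ after other voiced sounds.
So the plural -s on *idea* is pronounced /z/.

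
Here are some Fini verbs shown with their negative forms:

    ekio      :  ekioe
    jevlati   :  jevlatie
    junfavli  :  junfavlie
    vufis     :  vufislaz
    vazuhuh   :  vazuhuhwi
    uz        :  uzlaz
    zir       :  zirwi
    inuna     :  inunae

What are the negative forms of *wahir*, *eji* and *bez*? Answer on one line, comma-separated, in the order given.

Looking at the final sound of each stem: -laz when the stem ends in a sibilant (*vufis*, *uz*); -wi when the stem ends in a non-sibilant consonant (*vazuhuh*, *zir*); -e when the stem ends in a vowel (*ekio*, *jevlati*, *junfavli*, *inuna*).
Since the final sound of *wahir* is /r/ (a non-sibilant consonant), it takes -wi, giving *wahirwi*.
*eji*: final sound = /i/, a vowel → -e → *ejie*.
The final sound of *bez* is /z/, which is a sibilant, so the suffix is -laz, giving *bezlaz*.

wahirwi, ejie, bezlaz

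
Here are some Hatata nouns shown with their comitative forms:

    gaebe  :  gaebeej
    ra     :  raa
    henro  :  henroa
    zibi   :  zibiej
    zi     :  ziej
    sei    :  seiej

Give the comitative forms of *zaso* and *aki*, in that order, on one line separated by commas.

The suffix is conditioned by the last vowel: -ej when the last vowel of the stem is a front vowel (*gaebe*, *zibi*, *zi*, *sei*); -a when the last vowel of the stem is a back vowel (*ra*, *henro*).
Since the last vowel of *zaso* is /o/ (a back vowel), it takes -a, giving *zasoa*.
The last vowel of *aki* is /i/, which is a front vowel, so the suffix is -ej, giving *akiej*.

zasoa, akiej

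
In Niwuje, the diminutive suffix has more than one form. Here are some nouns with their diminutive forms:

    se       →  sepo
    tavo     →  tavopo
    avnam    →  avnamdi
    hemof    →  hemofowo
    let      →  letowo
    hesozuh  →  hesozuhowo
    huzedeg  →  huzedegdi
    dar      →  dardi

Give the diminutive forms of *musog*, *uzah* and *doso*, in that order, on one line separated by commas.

Looking at the final sound of each stem: -owo when the stem ends in a voiceless consonant (*hemof*, *let*, *hesozuh*); -di when the stem ends in a voiced consonant (*avnam*, *huzedeg*, *dar*); -po when the stem ends in a vowel (*se*, *tavo*).
Since the final sound of *musog* is /g/ (a voiced consonant), it takes -di, giving *musogdi*.
Since the final sound of *uzah* is /h/ (a voiceless consonant), it takes -owo, giving *uzahowo*.
*doso* — final sound /o/ (a vowel) → -po → *dosopo*.

musogdi, uzahowo, dosopo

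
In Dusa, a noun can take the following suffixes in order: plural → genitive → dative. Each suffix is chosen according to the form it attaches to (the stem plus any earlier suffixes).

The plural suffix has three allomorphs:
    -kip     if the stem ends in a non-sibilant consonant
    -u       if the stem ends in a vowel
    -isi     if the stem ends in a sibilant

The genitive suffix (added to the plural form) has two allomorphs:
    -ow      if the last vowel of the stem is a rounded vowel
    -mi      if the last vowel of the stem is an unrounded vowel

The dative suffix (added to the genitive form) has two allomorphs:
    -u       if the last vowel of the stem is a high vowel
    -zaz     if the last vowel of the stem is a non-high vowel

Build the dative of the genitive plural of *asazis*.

asazisisimiu

*asazis*: final sound = /s/, a sibilant → -isi → *asazisisi*.
The plural form *asazisisi* — last vowel /i/ (an unrounded vowel) → -mi → *asazisisimi*.
Since the last vowel of the genitive form *asazisisimi* is /i/ (a high vowel), it takes -u, giving *asazisisimiu*.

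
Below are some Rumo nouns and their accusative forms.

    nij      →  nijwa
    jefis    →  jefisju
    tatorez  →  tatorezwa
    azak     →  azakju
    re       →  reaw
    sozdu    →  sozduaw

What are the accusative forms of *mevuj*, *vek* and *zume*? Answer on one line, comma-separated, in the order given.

mevujwa, vekju, zumeaw

The alternation tracks the final sound of the stem — -ju when the stem ends in a voiceless consonant (*jefis*, *azak*); -wa when the stem ends in a voiced consonant (*nij*, *tatorez*); -aw when the stem ends in a vowel (*re*, *sozdu*).
Since the final sound of *mevuj* is /j/ (a voiced consonant), it takes -wa, giving *mevujwa*.
Since the final sound of *vek* is /k/ (a voiceless consonant), it takes -ju, giving *vekju*.
Since the final sound of *zume* is /e/ (a vowel), it takes -aw, giving *zumeaw*.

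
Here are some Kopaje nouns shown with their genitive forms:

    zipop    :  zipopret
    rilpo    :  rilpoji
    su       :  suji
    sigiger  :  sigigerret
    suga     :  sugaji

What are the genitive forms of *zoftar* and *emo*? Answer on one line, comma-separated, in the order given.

The suffix is conditioned by the final sound: -ret when the stem ends in a consonant (*zipop*, *sigiger*); -ji when the stem ends in a vowel (*rilpo*, *su*, *suga*).
*zoftar*: final sound = /r/, a consonant → -ret → *zoftarret*.
*emo*: final sound = /o/, a vowel → -ji → *emoji*.

zoftarret, emoji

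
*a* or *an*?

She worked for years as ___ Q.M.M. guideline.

a

The indefinite article is chosen by the initial *sound* of the following word, not its spelling.
The initialism *Q.M.M.* is read letter by letter; the first letter, Q, is pronounced /kjuː/, which begins with a consonant sound.
So the article is *a*: She worked for years as a Q.M.M. guideline.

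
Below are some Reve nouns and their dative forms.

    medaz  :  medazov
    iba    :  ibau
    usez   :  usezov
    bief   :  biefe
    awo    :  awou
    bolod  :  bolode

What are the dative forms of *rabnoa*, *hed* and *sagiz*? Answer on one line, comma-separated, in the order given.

The alternation tracks the final sound of the stem — -ov when the stem ends in a sibilant (*medaz*, *usez*); -e when the stem ends in a non-sibilant consonant (*bief*, *bolod*); -u when the stem ends in a vowel (*iba*, *awo*).
*rabnoa*: final sound = /a/, a vowel → -u → *rabnoau*.
The final sound of *hed* is /d/, which is a non-sibilant consonant, so the suffix is -e, giving *hede*.
Since the final sound of *sagiz* is /z/ (a sibilant), it takes -ov, giving *sagizov*.

rabnoau, hede, sagizov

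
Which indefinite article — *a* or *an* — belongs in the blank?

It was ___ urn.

an

The indefinite article is chosen by the initial *sound* of the following word, not its spelling.
*urn* begins with the sound /ɜr/ (u pronounced /ɜr/) — a vowel sound.
So the article is *an*: It was an urn.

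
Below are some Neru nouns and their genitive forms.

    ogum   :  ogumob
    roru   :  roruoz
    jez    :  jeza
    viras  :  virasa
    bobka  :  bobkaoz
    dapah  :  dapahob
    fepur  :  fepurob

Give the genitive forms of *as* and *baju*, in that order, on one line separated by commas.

The suffix is conditioned by the final sound: -a when the stem ends in a sibilant (*jez*, *viras*); -ob when the stem ends in a non-sibilant consonant (*ogum*, *dapah*, *fepur*); -oz when the stem ends in a vowel (*roru*, *bobka*).
*as* — final sound /s/ (a sibilant) → -a → *asa*.
The final sound of *baju* is /u/, which is a vowel, so the suffix is -oz, giving *bajuoz*.

asa, bajuoz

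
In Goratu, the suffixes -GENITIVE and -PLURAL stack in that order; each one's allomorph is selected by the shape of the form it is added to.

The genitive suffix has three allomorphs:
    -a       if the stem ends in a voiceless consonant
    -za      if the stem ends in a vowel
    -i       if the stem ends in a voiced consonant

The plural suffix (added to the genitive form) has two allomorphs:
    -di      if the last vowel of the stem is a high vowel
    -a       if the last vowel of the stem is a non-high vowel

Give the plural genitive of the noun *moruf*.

*moruf*: final sound = /f/, a voiceless consonant → -a → *morufa*.
The genitive form *morufa* — last vowel /a/ (a non-high vowel) → -a → *morufaa*.

morufaa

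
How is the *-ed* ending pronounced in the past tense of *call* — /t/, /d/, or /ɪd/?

The stem *call* ends in a voiced sound other than /d/.
The -ed suffix is realized as /ɪd/ after /t, d/; as /t/ after other voiceless consonants; and as /d/ after other voiced sounds.
So -ed on *call* is pronounced /d/.

/d/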